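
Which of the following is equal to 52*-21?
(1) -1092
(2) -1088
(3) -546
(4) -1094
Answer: 1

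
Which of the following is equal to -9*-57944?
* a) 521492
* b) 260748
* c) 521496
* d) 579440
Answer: c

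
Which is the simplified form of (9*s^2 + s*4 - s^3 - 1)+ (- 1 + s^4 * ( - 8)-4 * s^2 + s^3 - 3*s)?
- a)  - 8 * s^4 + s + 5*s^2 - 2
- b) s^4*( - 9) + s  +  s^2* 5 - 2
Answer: a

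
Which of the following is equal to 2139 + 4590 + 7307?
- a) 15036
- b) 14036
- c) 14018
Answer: b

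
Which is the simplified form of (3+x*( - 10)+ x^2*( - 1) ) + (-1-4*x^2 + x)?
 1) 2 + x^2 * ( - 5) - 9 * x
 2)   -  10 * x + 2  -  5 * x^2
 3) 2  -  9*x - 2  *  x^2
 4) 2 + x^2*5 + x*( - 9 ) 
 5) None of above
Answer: 1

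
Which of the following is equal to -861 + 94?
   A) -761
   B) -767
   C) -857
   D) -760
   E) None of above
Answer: B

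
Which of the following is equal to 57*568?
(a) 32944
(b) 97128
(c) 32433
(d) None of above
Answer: d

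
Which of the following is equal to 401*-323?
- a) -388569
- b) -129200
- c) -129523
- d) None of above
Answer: c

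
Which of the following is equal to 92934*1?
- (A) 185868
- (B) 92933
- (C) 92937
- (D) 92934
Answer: D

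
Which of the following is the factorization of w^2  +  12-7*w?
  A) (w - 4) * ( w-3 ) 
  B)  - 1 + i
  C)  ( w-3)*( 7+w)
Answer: A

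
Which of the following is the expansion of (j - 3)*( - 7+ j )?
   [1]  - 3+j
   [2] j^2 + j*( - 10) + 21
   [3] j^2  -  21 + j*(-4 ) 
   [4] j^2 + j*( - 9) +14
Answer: 2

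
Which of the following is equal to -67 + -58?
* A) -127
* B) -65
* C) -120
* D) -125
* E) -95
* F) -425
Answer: D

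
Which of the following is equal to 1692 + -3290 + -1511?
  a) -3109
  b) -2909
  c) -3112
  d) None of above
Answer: a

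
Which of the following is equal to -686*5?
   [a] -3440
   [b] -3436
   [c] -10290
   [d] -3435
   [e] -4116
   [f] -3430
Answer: f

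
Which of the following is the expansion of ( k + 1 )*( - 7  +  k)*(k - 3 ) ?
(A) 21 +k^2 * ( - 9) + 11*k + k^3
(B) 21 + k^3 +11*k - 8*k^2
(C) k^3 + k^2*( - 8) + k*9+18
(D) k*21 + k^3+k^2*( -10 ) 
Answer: A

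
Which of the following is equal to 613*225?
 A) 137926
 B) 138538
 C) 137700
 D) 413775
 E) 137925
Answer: E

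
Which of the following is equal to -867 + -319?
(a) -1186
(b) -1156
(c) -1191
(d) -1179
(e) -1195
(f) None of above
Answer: a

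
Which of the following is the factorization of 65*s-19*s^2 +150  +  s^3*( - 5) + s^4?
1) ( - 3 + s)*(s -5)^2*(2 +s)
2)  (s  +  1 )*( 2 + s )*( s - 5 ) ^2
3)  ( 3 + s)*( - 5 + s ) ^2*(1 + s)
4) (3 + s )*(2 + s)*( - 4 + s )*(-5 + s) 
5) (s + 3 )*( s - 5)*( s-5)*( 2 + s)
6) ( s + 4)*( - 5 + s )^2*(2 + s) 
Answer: 5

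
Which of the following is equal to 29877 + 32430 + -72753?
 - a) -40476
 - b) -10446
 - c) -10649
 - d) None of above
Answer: b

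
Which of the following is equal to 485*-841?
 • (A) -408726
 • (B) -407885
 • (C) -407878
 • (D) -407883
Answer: B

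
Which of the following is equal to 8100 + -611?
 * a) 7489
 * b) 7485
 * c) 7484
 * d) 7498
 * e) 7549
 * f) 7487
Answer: a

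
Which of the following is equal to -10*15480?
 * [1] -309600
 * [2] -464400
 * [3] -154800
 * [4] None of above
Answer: 3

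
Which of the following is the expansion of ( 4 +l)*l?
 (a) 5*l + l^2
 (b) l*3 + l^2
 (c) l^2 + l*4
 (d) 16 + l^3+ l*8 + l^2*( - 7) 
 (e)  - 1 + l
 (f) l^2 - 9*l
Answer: c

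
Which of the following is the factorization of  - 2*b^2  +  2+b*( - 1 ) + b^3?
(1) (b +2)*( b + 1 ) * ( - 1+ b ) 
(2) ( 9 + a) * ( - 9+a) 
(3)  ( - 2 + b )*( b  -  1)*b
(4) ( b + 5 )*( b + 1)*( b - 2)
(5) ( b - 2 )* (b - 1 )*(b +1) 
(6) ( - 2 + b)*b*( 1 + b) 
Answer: 5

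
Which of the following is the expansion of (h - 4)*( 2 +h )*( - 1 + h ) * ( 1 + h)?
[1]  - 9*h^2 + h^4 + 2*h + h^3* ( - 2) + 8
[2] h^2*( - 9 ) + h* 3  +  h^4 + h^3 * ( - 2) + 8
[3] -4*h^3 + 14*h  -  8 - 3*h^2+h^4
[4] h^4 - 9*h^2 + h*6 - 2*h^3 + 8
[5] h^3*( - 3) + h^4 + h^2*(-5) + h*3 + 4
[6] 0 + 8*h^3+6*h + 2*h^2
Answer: 1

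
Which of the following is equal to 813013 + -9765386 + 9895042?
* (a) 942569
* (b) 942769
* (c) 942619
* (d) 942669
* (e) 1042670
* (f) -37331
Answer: d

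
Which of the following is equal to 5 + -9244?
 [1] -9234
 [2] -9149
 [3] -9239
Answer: 3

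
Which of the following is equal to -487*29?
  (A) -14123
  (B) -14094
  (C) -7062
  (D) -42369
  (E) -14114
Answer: A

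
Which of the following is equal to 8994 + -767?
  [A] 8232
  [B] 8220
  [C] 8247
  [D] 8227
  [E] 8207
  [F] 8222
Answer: D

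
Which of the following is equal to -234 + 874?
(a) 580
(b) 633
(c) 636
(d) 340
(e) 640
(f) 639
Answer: e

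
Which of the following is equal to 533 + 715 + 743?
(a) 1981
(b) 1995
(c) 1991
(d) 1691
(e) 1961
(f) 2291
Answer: c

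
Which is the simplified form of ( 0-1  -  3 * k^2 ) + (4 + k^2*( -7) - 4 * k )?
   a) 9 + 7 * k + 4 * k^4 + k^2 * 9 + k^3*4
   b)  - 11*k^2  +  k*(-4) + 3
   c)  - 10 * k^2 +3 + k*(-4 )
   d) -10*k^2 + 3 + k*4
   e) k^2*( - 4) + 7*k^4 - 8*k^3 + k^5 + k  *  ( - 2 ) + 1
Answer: c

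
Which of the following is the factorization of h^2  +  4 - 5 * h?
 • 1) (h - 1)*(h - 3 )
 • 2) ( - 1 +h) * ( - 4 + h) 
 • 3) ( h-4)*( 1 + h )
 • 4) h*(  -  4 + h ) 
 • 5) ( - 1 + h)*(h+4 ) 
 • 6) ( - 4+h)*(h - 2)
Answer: 2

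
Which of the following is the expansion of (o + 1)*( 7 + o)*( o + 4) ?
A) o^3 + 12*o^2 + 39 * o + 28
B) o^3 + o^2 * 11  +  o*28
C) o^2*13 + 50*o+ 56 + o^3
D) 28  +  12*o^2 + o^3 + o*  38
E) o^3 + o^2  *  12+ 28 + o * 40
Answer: A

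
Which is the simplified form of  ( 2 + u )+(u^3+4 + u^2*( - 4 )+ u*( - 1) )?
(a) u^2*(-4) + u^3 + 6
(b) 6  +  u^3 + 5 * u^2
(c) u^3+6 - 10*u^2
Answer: a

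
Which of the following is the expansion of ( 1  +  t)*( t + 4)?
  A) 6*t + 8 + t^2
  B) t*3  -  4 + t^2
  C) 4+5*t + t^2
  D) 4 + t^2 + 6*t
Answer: C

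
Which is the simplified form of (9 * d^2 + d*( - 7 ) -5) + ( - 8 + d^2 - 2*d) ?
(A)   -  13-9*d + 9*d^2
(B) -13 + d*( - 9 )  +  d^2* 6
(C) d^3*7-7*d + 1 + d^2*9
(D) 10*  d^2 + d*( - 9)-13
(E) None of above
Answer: D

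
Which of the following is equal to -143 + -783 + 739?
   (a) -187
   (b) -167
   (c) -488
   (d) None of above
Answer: a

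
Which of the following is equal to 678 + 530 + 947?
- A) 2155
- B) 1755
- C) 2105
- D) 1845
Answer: A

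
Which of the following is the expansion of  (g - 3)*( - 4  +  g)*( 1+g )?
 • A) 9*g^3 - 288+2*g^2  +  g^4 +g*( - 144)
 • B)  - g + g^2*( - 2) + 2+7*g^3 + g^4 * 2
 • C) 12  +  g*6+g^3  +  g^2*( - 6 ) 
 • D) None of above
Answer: D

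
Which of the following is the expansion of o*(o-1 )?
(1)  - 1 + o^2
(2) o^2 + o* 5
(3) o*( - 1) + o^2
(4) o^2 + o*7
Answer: 3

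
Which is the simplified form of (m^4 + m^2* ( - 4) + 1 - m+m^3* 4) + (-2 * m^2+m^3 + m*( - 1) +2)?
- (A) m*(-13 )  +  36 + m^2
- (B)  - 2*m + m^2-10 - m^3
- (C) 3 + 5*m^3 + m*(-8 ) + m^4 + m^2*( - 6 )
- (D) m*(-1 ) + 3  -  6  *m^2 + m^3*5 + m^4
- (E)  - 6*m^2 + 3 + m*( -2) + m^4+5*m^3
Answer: E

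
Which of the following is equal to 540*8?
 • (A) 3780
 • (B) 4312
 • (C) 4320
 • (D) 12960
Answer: C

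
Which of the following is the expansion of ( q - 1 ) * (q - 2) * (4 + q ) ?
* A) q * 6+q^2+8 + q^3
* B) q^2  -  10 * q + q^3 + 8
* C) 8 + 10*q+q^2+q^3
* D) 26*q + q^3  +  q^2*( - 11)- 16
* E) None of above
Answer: B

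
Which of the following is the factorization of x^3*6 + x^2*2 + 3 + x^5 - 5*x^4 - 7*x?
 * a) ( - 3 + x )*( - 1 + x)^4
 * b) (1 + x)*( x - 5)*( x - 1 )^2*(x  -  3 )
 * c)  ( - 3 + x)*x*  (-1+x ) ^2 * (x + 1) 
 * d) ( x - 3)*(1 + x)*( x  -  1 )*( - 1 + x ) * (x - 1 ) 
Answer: d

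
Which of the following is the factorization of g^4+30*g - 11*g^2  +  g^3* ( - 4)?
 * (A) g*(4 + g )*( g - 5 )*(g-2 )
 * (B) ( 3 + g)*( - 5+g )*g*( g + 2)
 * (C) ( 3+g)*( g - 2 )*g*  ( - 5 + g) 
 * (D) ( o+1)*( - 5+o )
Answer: C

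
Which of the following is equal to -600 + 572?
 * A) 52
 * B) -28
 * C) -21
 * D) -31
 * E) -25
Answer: B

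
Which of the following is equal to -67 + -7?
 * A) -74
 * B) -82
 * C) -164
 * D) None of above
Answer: A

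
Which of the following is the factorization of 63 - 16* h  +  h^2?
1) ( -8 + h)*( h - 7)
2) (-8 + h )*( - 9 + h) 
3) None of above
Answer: 3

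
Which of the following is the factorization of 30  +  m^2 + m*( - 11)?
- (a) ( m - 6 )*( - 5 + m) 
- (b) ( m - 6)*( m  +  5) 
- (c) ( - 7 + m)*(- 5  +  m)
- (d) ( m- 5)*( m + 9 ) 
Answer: a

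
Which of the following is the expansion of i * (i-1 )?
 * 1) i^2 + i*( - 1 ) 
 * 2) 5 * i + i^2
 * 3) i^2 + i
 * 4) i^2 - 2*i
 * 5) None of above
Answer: 1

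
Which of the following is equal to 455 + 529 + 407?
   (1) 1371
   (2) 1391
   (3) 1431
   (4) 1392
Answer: 2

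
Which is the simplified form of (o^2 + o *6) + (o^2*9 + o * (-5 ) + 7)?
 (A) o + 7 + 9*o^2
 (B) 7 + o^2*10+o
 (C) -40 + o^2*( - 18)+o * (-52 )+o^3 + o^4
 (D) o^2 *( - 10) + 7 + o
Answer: B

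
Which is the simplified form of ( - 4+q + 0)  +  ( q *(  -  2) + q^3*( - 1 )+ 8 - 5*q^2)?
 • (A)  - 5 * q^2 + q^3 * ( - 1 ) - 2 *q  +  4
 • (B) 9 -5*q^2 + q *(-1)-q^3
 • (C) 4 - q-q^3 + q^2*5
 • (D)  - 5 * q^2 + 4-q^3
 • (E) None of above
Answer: E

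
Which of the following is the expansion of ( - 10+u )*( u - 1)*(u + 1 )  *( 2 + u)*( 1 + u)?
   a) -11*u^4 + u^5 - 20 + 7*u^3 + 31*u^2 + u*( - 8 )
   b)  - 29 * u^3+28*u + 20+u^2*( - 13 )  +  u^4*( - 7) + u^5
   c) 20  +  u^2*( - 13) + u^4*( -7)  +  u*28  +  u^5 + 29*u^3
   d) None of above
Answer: b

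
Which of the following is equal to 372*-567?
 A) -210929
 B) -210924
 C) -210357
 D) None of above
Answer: B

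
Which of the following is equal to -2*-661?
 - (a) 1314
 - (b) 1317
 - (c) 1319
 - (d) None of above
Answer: d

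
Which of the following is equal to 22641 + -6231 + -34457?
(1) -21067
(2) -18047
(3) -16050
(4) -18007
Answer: 2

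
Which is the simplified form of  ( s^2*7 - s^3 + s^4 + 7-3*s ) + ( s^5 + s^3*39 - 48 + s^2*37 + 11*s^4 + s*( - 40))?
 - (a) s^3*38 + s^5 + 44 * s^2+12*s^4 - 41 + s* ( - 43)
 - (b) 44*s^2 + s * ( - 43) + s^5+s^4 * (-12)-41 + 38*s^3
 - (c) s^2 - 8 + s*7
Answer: a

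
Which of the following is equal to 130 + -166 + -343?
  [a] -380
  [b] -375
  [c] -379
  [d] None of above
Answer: c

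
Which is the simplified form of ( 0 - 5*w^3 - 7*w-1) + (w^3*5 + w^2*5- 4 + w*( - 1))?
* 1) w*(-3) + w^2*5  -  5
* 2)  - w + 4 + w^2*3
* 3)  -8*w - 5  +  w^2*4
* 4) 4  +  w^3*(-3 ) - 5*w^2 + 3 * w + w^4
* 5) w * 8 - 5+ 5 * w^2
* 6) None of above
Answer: 6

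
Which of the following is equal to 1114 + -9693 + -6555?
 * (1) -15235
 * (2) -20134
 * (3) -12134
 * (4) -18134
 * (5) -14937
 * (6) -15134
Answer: 6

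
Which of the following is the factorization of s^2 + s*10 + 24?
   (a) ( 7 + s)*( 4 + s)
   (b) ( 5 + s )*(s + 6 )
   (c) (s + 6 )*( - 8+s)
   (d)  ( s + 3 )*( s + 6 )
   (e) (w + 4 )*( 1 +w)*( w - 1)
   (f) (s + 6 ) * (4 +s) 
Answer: f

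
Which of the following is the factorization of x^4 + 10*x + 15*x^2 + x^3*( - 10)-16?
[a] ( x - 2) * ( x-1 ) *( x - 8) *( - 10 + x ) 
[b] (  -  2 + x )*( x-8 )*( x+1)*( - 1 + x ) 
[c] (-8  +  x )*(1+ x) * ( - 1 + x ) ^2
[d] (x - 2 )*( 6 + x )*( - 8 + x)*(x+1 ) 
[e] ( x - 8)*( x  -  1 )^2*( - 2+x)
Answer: b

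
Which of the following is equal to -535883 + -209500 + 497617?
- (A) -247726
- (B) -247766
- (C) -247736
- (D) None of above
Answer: B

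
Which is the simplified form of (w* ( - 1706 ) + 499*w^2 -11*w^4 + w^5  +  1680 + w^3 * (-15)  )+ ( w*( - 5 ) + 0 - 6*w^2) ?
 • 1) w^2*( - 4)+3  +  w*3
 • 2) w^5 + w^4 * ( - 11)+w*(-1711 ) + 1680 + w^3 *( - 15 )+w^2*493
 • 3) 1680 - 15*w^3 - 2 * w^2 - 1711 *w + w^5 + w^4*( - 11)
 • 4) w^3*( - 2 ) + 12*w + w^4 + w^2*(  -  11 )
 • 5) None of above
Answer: 2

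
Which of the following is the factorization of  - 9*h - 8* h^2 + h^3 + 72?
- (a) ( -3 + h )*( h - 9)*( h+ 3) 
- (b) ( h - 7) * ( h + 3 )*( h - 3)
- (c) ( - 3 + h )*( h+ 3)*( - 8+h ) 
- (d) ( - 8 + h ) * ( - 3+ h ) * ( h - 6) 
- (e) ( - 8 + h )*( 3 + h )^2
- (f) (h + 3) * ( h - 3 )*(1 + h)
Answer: c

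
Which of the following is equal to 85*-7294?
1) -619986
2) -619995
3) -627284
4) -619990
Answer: 4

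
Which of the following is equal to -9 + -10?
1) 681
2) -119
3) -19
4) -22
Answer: 3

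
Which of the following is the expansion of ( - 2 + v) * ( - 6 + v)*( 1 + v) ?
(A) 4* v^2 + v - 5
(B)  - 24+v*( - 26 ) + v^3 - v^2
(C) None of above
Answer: C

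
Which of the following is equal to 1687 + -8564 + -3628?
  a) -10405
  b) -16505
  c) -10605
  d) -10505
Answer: d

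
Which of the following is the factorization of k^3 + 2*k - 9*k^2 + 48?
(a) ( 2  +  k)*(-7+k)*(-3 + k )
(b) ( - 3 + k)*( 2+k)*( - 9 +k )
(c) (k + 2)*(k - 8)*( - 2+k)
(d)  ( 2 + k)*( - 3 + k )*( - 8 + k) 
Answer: d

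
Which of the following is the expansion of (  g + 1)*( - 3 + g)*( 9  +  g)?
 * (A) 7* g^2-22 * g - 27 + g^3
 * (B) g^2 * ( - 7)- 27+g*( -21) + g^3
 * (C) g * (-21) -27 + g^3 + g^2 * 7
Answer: C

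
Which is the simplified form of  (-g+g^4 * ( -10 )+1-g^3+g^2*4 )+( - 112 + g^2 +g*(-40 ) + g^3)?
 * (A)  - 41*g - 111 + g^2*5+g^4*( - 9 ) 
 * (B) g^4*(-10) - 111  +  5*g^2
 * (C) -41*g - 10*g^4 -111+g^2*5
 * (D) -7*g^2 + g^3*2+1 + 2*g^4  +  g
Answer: C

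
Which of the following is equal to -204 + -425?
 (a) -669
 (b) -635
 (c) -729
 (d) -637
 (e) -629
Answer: e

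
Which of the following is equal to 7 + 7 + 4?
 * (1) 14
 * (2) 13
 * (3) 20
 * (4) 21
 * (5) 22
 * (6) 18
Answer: 6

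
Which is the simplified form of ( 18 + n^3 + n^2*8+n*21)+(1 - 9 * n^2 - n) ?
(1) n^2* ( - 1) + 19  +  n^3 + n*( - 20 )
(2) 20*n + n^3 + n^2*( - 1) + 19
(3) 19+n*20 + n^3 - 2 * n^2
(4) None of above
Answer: 2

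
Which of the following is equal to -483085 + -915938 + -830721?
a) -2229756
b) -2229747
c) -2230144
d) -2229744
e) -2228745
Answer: d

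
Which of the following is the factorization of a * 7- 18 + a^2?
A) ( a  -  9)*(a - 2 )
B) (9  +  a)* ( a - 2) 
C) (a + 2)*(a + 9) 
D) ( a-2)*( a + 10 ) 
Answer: B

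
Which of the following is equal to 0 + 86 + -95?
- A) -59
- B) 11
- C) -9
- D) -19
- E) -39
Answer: C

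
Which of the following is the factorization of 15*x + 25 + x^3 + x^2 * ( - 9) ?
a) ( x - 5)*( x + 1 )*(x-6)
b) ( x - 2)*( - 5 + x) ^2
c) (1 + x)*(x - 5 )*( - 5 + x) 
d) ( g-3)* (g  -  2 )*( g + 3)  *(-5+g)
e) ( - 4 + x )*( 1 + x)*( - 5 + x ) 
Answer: c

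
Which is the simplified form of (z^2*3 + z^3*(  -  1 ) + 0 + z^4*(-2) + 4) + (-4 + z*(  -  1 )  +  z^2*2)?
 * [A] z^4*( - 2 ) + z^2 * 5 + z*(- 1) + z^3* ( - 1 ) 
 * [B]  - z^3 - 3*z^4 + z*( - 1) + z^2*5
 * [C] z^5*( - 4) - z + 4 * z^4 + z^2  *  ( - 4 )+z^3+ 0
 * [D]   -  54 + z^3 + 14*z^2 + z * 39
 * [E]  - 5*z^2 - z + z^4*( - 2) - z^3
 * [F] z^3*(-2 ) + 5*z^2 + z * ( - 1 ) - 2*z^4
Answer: A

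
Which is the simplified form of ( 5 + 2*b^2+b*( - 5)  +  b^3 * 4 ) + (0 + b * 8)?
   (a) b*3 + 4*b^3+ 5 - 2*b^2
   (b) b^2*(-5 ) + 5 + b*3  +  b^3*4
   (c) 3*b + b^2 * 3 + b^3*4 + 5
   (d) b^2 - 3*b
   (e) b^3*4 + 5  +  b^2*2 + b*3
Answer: e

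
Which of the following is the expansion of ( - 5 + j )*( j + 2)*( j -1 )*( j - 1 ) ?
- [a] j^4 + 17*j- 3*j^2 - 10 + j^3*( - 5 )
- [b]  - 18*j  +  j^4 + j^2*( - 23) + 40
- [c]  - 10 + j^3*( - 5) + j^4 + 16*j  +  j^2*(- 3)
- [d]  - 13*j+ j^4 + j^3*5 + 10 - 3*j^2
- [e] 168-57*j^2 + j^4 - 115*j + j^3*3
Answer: a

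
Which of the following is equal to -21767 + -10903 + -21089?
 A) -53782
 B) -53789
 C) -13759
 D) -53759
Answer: D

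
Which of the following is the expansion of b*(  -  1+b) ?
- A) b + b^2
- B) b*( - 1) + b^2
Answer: B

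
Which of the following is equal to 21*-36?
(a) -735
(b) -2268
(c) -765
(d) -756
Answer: d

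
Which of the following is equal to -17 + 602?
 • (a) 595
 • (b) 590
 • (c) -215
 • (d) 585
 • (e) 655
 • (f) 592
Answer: d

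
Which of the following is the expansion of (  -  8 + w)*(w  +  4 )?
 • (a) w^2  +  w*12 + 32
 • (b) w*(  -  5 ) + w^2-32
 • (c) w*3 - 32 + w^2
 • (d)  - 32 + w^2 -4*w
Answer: d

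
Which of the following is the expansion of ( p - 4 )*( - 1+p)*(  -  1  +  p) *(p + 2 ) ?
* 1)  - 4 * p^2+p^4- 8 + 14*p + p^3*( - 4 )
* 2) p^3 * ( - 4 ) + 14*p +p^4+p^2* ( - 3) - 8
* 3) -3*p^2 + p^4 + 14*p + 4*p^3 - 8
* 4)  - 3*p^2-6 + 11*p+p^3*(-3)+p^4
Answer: 2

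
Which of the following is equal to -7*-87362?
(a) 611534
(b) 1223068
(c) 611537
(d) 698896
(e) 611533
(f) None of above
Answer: a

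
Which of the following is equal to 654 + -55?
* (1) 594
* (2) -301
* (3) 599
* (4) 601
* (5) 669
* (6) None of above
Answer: 3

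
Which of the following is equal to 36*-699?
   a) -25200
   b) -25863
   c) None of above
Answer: c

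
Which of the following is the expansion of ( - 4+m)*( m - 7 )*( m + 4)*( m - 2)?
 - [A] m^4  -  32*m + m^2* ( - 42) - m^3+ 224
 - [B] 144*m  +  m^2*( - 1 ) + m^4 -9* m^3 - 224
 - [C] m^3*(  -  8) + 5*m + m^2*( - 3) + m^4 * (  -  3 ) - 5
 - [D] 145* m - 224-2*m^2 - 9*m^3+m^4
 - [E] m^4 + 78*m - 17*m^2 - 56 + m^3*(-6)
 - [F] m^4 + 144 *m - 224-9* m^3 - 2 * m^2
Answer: F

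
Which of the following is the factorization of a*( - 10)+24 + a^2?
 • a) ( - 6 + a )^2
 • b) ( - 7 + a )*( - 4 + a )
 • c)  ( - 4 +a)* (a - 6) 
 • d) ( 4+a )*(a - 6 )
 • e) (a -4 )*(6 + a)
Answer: c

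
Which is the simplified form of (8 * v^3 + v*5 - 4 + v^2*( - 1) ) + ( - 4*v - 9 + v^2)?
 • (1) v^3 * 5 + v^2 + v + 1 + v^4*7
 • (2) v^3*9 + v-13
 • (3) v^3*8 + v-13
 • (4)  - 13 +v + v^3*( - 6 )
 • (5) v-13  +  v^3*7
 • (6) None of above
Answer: 3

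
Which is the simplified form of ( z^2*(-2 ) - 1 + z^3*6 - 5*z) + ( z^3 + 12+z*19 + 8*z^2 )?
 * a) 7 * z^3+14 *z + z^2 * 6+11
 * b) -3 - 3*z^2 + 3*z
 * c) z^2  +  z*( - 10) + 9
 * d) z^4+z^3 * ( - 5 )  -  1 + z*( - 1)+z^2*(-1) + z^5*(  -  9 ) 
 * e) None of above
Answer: a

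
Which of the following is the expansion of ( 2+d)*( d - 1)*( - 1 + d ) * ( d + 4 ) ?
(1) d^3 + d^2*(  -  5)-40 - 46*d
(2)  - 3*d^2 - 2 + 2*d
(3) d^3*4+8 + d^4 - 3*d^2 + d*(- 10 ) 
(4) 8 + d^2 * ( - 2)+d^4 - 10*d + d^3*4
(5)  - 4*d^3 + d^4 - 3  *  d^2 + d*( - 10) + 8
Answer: 3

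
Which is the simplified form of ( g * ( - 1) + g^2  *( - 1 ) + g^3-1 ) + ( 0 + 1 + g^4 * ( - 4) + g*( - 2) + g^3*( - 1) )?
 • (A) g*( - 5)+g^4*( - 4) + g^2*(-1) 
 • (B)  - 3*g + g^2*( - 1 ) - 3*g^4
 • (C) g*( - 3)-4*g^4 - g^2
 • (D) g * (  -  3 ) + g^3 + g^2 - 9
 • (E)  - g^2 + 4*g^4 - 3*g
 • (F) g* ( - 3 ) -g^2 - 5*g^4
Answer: C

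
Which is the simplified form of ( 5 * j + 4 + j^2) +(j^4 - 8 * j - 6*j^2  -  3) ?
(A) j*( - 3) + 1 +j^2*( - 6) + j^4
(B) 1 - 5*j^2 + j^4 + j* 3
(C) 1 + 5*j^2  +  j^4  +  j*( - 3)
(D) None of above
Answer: D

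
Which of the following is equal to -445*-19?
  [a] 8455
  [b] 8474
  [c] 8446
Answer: a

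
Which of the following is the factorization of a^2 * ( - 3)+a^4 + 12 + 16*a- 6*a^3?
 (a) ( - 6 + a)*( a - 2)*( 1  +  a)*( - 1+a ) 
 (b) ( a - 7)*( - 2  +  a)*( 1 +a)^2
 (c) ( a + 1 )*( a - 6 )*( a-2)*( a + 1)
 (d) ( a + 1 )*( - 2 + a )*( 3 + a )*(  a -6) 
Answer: c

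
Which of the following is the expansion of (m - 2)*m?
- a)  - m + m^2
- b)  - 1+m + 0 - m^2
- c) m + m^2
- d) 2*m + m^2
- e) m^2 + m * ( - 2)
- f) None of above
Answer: e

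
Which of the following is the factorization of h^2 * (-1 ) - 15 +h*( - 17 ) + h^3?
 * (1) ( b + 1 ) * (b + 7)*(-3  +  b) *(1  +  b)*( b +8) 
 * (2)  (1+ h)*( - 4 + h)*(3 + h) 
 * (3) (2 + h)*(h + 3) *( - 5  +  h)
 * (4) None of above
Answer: 4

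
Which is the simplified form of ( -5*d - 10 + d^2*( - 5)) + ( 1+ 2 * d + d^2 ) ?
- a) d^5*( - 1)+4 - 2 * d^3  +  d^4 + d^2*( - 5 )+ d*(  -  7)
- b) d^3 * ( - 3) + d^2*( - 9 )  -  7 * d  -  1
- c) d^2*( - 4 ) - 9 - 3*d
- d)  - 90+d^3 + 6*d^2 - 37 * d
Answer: c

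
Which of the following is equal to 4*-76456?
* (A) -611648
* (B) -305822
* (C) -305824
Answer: C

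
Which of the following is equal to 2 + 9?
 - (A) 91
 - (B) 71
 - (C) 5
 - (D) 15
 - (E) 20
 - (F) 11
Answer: F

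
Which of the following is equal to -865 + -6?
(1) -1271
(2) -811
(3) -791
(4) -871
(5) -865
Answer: 4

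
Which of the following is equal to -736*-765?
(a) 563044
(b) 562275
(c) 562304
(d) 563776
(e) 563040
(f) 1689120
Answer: e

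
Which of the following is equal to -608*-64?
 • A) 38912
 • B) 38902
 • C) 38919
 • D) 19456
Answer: A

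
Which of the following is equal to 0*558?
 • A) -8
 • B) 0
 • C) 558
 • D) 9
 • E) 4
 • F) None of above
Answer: B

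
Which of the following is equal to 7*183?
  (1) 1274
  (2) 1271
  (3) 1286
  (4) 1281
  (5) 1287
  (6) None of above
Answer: 4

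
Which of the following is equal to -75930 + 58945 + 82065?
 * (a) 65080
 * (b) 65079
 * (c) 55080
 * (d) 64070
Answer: a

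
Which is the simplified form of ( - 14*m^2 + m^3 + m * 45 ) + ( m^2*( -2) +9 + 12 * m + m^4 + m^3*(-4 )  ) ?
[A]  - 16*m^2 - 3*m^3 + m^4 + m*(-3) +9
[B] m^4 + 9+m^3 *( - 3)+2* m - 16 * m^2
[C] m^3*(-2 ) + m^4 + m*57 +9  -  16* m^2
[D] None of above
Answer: D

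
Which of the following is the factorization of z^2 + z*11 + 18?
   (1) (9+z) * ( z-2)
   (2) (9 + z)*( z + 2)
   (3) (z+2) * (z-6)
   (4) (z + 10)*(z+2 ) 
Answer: 2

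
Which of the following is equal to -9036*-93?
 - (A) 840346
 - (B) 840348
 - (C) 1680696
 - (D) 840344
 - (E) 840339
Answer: B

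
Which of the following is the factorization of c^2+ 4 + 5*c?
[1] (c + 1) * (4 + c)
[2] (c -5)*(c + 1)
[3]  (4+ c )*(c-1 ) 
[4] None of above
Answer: 1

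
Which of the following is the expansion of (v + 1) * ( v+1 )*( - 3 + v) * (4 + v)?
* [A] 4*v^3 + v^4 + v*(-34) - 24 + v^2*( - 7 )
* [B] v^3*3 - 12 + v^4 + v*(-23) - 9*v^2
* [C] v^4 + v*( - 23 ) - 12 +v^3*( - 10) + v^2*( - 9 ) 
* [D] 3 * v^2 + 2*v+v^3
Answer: B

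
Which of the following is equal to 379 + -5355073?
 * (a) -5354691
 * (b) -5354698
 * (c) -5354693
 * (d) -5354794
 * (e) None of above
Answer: e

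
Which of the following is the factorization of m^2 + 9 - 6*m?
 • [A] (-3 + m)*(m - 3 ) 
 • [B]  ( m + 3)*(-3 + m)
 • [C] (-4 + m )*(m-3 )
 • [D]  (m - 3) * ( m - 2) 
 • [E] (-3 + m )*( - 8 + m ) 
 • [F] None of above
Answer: A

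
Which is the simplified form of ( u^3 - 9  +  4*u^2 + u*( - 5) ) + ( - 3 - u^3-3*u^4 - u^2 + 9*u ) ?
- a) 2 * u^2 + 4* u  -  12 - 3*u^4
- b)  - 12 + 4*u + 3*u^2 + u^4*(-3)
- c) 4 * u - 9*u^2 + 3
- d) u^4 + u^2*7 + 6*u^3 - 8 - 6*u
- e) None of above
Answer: b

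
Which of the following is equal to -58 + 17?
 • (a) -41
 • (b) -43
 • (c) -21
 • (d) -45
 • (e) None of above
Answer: a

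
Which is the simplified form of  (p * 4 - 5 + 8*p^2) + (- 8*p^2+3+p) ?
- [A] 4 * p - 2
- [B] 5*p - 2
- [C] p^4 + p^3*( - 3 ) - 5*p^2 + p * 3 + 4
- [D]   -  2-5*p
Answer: B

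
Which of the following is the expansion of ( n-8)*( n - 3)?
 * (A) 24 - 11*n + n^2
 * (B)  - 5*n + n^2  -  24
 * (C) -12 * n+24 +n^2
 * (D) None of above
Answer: A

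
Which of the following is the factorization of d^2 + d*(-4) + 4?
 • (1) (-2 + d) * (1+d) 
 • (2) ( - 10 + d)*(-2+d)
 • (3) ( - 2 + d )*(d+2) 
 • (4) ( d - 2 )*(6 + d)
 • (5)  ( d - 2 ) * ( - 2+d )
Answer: 5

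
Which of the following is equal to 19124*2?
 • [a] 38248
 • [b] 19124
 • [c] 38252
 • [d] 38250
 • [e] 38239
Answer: a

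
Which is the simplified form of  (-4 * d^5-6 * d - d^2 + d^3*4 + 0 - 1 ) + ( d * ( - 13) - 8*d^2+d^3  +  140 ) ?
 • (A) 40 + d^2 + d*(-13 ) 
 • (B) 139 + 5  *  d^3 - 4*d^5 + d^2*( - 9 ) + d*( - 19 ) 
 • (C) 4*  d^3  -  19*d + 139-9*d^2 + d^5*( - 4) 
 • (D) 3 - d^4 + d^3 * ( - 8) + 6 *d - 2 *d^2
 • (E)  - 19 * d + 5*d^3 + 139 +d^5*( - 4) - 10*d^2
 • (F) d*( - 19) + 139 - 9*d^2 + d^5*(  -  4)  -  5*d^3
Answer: B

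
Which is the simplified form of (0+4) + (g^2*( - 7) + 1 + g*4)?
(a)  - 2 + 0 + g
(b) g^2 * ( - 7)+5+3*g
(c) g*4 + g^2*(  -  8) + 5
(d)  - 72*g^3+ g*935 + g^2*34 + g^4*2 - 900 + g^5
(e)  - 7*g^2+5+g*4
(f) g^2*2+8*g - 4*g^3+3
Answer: e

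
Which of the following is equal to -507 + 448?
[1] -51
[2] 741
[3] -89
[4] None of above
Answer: 4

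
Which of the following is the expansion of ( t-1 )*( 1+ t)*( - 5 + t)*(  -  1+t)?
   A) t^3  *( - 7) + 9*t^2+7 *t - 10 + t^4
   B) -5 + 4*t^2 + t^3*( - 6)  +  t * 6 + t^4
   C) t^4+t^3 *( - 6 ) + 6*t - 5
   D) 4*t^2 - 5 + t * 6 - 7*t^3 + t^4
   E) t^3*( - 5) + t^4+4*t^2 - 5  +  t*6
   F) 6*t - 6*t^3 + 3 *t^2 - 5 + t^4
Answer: B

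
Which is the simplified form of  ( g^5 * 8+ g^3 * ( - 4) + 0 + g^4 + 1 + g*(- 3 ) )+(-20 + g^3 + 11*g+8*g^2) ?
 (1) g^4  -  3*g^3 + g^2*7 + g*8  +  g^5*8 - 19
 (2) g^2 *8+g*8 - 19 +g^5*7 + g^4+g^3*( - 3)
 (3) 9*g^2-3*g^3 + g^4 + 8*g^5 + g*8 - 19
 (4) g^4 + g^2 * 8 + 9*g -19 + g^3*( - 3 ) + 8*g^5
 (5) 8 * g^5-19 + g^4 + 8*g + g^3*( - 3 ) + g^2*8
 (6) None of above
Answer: 5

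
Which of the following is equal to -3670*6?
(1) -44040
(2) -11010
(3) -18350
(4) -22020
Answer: 4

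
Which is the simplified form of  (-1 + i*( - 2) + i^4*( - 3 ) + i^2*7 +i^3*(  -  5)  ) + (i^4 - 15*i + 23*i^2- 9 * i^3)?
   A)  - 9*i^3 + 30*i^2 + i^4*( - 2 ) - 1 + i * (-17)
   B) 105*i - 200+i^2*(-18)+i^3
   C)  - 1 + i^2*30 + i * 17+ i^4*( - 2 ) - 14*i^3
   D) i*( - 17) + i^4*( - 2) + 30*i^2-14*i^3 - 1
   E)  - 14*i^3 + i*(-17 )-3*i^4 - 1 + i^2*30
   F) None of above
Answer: D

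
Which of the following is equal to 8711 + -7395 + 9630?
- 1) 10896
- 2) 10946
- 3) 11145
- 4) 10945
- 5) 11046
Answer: 2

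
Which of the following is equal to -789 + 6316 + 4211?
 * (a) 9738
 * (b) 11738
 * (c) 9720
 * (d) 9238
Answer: a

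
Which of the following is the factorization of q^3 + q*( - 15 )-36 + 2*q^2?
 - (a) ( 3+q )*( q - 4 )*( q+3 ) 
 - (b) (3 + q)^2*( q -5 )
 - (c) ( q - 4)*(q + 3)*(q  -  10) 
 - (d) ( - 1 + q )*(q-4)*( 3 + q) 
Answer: a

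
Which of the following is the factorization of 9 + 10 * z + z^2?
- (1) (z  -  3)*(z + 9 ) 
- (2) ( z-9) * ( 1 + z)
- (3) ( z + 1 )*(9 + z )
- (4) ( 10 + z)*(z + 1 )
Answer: 3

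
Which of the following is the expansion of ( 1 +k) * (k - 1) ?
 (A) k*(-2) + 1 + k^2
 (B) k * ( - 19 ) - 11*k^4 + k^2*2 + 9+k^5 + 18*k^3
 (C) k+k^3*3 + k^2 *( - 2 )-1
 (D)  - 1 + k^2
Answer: D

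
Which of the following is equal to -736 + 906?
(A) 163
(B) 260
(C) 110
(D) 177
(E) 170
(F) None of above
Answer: E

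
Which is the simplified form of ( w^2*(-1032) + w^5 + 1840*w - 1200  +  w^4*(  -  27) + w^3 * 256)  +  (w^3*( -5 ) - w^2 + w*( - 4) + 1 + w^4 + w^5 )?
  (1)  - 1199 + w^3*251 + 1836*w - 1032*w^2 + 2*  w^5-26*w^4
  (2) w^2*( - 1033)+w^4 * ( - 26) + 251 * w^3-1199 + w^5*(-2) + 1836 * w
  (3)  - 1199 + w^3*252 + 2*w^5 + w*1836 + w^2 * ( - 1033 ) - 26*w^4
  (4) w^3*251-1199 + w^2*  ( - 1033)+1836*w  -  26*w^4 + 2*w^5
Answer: 4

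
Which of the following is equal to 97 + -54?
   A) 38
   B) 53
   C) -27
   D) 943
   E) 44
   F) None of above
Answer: F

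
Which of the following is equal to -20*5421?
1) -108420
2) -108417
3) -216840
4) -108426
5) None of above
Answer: 1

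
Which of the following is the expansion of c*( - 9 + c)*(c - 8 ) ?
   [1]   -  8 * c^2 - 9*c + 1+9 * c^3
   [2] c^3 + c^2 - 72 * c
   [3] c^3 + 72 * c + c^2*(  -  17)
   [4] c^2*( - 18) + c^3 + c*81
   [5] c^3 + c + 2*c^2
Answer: 3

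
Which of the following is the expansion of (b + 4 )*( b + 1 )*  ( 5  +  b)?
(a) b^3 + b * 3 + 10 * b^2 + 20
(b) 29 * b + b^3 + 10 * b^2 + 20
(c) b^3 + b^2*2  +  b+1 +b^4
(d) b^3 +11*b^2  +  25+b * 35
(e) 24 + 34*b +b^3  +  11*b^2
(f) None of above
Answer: b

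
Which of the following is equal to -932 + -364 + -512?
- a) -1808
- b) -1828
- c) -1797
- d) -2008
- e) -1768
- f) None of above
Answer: a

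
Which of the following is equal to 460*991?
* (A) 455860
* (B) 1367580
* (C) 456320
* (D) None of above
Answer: A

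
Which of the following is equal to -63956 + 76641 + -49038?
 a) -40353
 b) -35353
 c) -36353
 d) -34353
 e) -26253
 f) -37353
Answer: c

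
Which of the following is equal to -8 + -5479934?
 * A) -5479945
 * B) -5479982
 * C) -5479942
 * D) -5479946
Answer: C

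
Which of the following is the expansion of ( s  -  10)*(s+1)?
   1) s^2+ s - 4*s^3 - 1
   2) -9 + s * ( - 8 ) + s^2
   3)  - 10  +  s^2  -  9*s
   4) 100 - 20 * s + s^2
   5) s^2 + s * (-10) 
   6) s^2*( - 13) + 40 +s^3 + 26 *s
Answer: 3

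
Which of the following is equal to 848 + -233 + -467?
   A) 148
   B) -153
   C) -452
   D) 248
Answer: A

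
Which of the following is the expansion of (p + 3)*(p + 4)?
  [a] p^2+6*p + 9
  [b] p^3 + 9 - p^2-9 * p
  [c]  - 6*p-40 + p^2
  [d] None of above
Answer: d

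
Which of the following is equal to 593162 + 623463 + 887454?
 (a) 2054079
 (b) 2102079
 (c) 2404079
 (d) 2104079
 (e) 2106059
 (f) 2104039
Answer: d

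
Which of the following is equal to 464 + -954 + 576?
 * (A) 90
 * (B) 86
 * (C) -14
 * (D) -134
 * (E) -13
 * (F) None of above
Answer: B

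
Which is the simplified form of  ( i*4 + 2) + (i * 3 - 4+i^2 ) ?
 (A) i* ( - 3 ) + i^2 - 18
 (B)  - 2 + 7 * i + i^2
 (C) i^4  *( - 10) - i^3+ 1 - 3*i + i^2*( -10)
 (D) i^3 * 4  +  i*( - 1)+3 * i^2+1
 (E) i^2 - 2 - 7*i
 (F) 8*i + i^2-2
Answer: B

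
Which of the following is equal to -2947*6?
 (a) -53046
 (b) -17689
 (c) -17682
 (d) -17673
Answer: c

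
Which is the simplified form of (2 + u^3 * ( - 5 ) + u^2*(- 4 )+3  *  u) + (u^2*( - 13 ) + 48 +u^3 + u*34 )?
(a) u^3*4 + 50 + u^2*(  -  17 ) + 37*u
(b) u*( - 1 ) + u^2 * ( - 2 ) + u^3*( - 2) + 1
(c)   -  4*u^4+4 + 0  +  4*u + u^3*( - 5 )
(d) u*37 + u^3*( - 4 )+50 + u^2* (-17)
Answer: d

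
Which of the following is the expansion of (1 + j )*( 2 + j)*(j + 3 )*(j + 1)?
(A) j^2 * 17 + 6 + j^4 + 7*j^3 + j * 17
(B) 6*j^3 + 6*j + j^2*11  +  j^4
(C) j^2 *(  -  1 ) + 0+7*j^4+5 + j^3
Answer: A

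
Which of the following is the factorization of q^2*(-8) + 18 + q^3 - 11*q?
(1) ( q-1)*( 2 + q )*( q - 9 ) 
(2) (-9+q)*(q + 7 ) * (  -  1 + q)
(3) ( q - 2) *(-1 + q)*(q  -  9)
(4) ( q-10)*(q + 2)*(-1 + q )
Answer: 1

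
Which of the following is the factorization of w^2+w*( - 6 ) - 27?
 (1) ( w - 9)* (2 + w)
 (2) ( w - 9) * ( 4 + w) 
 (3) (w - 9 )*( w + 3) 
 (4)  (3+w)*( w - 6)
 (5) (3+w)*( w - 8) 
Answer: 3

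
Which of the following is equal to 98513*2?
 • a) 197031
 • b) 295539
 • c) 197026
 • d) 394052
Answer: c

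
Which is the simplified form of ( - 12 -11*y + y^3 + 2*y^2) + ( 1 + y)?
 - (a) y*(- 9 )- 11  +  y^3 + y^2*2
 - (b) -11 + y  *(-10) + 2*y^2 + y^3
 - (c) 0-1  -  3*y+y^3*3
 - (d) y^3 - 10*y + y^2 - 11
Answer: b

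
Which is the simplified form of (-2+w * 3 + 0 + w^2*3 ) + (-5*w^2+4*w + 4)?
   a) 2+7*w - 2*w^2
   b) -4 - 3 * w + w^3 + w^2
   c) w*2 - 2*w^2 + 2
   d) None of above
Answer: a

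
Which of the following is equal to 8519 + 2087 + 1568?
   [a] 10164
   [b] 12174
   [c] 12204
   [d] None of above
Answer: b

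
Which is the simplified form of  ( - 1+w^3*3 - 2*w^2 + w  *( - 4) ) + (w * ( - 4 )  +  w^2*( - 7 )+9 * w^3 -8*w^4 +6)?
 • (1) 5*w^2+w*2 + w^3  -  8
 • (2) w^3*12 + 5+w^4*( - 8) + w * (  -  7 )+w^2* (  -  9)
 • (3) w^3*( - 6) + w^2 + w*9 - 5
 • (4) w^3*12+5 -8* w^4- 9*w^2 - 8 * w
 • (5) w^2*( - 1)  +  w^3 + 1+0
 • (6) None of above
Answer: 4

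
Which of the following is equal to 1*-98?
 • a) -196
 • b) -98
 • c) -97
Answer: b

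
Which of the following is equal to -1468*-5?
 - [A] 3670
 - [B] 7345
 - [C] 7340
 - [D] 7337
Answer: C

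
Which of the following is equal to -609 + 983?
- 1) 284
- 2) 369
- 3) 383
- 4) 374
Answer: 4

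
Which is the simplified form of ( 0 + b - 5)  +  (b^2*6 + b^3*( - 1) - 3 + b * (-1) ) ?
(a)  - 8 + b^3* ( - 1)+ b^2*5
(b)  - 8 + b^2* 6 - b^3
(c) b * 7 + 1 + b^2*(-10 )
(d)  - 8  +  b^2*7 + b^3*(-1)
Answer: b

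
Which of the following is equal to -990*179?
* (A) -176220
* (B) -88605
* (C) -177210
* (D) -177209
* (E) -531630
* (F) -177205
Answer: C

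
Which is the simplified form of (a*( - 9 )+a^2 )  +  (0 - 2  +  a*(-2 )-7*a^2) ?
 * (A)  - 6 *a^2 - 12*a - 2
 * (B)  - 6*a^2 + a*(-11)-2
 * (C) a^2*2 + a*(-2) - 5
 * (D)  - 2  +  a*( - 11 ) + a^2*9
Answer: B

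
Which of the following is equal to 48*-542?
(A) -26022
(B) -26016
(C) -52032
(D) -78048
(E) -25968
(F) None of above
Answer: B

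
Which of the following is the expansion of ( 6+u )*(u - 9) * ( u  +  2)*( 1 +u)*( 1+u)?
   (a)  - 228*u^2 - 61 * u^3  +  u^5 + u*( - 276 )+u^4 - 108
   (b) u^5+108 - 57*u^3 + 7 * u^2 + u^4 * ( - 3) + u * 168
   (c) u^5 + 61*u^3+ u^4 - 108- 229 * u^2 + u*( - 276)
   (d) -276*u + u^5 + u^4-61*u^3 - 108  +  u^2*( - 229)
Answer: d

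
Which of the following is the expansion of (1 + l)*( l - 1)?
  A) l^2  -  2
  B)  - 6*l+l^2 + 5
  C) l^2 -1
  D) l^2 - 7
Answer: C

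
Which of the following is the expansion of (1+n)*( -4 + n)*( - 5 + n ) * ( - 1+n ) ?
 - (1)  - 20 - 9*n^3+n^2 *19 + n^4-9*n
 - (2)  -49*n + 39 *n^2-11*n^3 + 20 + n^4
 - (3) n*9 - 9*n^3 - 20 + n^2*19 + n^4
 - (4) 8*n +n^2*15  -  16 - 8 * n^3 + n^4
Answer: 3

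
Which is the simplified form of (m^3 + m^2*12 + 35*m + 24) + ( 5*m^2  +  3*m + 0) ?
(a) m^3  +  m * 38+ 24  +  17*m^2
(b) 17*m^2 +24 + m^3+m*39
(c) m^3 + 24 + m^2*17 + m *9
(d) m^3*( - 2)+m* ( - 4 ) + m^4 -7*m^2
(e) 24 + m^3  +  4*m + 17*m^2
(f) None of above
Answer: a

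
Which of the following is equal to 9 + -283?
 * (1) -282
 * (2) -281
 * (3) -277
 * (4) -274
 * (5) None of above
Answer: 4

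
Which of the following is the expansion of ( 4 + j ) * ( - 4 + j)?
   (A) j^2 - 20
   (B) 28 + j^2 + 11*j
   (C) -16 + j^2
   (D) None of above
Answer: C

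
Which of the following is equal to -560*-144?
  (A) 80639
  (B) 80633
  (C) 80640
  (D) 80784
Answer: C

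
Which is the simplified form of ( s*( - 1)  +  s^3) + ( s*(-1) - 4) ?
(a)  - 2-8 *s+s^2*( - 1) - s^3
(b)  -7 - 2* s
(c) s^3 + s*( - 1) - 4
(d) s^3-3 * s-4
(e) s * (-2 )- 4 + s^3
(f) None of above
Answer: e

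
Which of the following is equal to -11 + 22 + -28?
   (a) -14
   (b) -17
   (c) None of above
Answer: b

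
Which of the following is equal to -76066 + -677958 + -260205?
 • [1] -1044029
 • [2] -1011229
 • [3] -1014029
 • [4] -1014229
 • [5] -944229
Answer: 4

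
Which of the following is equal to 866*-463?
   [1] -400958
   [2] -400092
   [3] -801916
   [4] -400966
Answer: 1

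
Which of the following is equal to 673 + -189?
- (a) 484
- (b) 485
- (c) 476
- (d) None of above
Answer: a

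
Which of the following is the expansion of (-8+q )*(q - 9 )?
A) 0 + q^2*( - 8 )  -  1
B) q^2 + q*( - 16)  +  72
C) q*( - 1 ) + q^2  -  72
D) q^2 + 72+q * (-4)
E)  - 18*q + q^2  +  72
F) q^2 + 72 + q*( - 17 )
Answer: F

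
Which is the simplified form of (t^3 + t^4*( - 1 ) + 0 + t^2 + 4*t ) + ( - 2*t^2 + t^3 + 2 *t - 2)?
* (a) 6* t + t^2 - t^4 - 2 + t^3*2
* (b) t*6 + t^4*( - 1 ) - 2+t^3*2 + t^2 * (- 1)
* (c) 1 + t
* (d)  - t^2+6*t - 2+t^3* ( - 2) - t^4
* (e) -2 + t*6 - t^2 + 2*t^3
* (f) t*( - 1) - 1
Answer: b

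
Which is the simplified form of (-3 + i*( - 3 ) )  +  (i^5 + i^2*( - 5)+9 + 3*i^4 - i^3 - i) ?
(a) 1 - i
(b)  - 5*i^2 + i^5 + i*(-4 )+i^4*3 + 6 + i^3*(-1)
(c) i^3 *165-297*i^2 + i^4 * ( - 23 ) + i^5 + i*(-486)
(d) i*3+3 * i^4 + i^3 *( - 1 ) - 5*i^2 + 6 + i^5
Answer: b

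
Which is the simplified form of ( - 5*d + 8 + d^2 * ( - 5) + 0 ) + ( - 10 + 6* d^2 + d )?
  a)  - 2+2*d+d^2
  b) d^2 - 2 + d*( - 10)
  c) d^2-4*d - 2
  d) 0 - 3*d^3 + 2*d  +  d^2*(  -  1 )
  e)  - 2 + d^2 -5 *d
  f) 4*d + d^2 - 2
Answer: c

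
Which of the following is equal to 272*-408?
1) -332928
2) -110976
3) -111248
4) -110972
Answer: 2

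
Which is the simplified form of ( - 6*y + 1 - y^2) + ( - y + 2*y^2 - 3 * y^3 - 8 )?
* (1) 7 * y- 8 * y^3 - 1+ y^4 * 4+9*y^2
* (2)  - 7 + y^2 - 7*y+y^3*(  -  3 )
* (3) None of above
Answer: 2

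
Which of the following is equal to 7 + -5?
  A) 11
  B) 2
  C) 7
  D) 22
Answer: B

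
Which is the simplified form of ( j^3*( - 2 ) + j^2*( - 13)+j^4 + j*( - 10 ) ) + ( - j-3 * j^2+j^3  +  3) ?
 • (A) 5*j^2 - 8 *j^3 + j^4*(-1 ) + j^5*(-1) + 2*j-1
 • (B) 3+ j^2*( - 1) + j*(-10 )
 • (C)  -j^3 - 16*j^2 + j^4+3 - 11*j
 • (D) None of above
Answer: C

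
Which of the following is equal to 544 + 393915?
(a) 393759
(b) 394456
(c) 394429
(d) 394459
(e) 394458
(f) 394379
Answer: d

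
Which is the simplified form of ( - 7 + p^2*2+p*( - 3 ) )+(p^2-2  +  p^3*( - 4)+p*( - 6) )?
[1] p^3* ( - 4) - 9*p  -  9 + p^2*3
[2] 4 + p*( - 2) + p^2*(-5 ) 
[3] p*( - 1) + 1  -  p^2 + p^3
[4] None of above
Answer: 1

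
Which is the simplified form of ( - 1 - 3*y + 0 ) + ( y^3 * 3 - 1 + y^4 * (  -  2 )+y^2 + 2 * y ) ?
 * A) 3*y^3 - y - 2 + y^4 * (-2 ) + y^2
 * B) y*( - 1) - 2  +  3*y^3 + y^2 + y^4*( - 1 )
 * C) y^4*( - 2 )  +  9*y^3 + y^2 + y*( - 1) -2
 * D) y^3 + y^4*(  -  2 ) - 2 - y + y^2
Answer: A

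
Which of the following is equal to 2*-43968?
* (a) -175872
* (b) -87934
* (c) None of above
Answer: c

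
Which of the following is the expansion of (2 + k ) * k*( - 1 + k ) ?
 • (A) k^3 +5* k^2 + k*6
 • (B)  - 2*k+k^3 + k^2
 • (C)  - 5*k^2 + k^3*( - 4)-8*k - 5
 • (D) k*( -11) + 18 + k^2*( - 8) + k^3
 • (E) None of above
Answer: B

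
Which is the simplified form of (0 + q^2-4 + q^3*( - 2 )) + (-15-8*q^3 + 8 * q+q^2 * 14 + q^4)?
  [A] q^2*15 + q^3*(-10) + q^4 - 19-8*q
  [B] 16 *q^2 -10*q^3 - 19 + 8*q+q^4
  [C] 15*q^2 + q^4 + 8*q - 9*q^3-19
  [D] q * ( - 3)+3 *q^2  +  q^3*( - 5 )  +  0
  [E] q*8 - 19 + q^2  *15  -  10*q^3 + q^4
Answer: E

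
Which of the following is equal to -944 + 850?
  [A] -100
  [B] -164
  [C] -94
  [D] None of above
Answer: C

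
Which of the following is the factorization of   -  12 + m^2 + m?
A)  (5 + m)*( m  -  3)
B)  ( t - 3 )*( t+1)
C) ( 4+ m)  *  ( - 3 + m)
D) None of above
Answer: C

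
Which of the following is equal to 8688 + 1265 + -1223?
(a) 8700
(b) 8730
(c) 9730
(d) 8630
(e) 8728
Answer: b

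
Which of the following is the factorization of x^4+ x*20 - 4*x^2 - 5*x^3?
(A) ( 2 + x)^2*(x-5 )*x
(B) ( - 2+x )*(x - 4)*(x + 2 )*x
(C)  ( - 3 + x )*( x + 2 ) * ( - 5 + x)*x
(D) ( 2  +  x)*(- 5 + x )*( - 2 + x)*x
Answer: D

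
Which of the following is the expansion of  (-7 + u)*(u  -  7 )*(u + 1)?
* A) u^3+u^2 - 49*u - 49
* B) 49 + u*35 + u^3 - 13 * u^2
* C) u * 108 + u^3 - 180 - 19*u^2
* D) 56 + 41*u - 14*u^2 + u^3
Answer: B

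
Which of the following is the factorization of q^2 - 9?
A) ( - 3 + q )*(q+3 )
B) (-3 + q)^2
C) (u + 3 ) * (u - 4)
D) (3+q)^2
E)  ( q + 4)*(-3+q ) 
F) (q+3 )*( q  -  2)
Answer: A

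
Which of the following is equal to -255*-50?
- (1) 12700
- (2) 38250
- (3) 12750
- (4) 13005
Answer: 3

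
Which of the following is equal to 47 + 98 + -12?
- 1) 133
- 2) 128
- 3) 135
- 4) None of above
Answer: 1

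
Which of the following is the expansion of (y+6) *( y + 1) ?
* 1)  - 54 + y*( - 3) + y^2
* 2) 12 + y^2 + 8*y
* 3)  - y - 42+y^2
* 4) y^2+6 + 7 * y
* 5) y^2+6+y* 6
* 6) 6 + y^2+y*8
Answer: 4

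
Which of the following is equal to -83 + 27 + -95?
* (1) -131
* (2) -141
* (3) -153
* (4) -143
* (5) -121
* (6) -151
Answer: 6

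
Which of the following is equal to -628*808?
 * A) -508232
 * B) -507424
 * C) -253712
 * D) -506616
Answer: B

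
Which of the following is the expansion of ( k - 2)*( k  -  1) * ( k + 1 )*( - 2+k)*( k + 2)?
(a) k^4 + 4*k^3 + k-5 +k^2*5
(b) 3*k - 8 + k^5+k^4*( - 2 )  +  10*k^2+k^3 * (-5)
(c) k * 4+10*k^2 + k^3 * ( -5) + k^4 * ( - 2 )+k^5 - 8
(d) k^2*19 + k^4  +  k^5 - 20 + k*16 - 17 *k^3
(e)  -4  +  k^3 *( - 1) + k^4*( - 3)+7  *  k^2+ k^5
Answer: c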